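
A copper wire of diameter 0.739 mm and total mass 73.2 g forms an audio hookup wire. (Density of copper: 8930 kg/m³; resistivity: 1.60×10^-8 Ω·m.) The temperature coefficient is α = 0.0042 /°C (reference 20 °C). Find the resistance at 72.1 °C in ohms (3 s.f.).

A = π(d/2)² = π(3.6950e-04 m)² = 4.2892e-07 m²
L = m/(density·A) = 0.0732/(8930×4.2892e-07) = 19.11 m
R = ρL/A = (1.60×10^-8)(19.11)/(4.2892e-07) = 0.7129 Ω
R(72.1 °C) = 0.7129 × (1 + 0.0042×52.1) = 0.869 Ω

0.869 Ω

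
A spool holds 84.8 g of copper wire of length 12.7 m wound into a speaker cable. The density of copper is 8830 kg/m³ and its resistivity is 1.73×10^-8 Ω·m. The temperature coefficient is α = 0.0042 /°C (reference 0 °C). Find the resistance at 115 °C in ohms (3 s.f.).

A = m/(density·L) = 0.0848/(8830×12.7) = 7.5619e-07 m²
R = ρL/A = (1.73×10^-8)(12.7)/(7.5619e-07) = 0.2905 Ω
R(115 °C) = 0.2905 × (1 + 0.0042×115) = 0.431 Ω

0.431 Ω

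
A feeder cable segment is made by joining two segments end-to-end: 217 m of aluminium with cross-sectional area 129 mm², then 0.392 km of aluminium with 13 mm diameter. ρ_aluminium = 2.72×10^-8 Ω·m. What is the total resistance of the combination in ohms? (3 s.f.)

Segment 1: A = 129 mm² = 1.290e-04 m²
R₁ = ρL/A = (2.72×10^-8)(217)/(1.290e-04) = 0.04576 Ω
Segment 2: A = π(d/2)² = π(6.5000e-03 m)² = 1.327e-04 m²
R₂ = (2.72×10^-8)(392)/(1.327e-04) = 0.08033 Ω
R = R₁ + R₂ = 0.126 Ω

0.126 Ω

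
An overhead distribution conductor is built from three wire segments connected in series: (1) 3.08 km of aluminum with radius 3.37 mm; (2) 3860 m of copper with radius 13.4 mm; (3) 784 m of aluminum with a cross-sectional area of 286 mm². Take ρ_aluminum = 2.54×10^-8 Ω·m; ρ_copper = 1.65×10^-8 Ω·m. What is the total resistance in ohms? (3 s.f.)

2.38 Ω

Seg 1: A = πr² = π(3.3700e-03 m)² = 3.568e-05 m²
R_1 = (2.54×10^-8)(3080)/(3.568e-05) = 2.193 Ω
Seg 2: A = πr² = π(1.3400e-02 m)² = 5.641e-04 m²
R_2 = (1.65×10^-8)(3860)/(5.641e-04) = 0.1129 Ω
Seg 3: A = 286 mm² = 2.860e-04 m²
R_3 = (2.54×10^-8)(784)/(2.860e-04) = 0.06963 Ω
R_total = R_1 + R_2 + R_3 = 2.38 Ω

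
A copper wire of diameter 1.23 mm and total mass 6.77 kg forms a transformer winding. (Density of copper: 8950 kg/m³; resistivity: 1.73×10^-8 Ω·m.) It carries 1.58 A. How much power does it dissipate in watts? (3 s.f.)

A = π(d/2)² = π(6.1500e-04 m)² = 1.1882e-06 m²
L = m/(density·A) = 6.77/(8950×1.1882e-06) = 636.6 m
R = ρL/A = (1.73×10^-8)(636.6)/(1.1882e-06) = 9.269 Ω
P = I²R = (1.58)² × 9.269 = 23.1 W

23.1 W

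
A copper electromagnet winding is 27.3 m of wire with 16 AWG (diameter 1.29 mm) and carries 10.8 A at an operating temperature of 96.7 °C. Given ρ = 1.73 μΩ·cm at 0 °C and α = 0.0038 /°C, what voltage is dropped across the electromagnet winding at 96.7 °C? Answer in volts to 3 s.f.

ρ = 1.73 μΩ·cm = 1.73×10^-8 Ω·m
A = π(1.29/2 mm)² = π(6.4500e-04 m)² = 1.307e-06 m²
R₍0₎ = ρL/A = (1.73×10^-8)(27.3)/(1.307e-06) = 0.3614 Ω
R₍96.7₎ = R₍0₎(1 + αΔT) = 0.3614 × (1 + 0.0038×96.7) = 0.4941 Ω
V = IR = 10.8 × 0.4941 = 5.34 V

5.34 V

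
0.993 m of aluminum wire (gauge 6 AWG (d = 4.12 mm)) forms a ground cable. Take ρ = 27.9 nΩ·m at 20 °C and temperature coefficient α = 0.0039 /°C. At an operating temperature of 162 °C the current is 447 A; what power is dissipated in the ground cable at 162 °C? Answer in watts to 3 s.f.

645 W

ρ = 27.9 nΩ·m = 2.79×10^-8 Ω·m
A = π(4.12/2 mm)² = π(2.0600e-03 m)² = 1.333e-05 m²
R₍20₎ = ρL/A = (2.79×10^-8)(0.993)/(1.333e-05) = 0.002078 Ω
R₍162₎ = R₍20₎(1 + αΔT) = 0.002078 × (1 + 0.0039×142) = 0.003229 Ω
P = I²R = (447)² × 0.003229 = 645 W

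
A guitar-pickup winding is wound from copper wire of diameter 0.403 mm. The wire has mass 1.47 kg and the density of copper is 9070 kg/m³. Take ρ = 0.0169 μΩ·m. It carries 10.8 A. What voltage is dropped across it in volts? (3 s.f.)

1820 V

ρ = 0.0169 μΩ·m = 1.69×10^-8 Ω·m
A = π(d/2)² = π(2.0150e-04 m)² = 1.2756e-07 m²
L = m/(density·A) = 1.47/(9070×1.2756e-07) = 1271 m
R = ρL/A = (1.69×10^-8)(1271)/(1.2756e-07) = 168.3 Ω
V = IR = 10.8 × 168.3 = 1820 V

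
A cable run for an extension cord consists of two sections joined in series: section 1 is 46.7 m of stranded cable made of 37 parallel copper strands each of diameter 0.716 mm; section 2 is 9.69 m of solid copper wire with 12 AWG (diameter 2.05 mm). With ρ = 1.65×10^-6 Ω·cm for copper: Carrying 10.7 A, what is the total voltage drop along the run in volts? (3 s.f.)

ρ = 1.65×10^-6 Ω·cm = 1.65×10^-8 Ω·m
Section 1: A_strand = π(3.5800e-04)² = 4.026e-07 m²; R₁ = ρL/(N·A_s) = (1.65×10^-8)(46.7)/(37×4.026e-07) = 0.05172 Ω
Section 2: A = π(2.05/2 mm)² = π(1.0250e-03 m)² = 3.301e-06 m²
R₂ = (1.65×10^-8)(9.69)/(3.301e-06) = 0.04844 Ω
R = R₁ + R₂ = 0.1002 Ω
V = IR = 10.7 × 0.1002 = 1.07 V

1.07 V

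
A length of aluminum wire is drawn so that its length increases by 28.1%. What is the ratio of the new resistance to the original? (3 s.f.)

k = 1 + 28.1/100 = 1.281; volume constant ⇒ A' = A/k, so R' = k²R.
Factor = 1.64

1.64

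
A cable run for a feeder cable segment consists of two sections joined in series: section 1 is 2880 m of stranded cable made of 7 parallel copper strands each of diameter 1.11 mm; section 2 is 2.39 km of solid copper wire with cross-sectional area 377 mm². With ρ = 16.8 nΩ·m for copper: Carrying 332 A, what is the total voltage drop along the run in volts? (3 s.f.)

ρ = 16.8 nΩ·m = 1.68×10^-8 Ω·m
Section 1: A_strand = π(5.5500e-04)² = 9.677e-07 m²; R₁ = ρL/(N·A_s) = (1.68×10^-8)(2880)/(7×9.677e-07) = 7.143 Ω
Section 2: A = 377 mm² = 3.770e-04 m²
R₂ = (1.68×10^-8)(2390)/(3.770e-04) = 0.1065 Ω
R = R₁ + R₂ = 7.249 Ω
V = IR = 332 × 7.249 = 2410 V

2410 V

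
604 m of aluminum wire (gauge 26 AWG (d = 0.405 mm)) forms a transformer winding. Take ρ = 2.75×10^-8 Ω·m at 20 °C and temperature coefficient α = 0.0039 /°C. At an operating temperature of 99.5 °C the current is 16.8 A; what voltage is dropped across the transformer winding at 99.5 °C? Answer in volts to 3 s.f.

2840 V

A = π(0.405/2 mm)² = π(2.0250e-04 m)² = 1.288e-07 m²
R₍20₎ = ρL/A = (2.75×10^-8)(604)/(1.288e-07) = 128.9 Ω
R₍99.5₎ = R₍20₎(1 + αΔT) = 128.9 × (1 + 0.0039×79.5) = 168.9 Ω
V = IR = 16.8 × 168.9 = 2840 V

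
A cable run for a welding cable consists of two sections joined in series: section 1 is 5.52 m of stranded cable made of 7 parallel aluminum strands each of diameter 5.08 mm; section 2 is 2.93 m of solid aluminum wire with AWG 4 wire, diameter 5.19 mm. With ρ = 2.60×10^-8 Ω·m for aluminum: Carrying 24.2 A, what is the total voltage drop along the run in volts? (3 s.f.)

0.112 V

Section 1: A_strand = π(2.5400e-03)² = 2.027e-05 m²; R₁ = ρL/(N·A_s) = (2.60×10^-8)(5.52)/(7×2.027e-05) = 0.001012 Ω
Section 2: A = π(5.19/2 mm)² = π(2.5950e-03 m)² = 2.116e-05 m²
R₂ = (2.60×10^-8)(2.93)/(2.116e-05) = 0.003601 Ω
R = R₁ + R₂ = 0.004613 Ω
V = IR = 24.2 × 0.004613 = 0.112 V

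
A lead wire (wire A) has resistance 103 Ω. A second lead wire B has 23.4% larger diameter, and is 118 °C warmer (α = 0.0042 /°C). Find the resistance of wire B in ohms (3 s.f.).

101 Ω

R ∝ ρL/d² with ρ ∝ (1+αΔT), so R_B/R_A = (1 + 23.4/100)⁻² × (1 + 0.0042×118)
= 0.6567 × 1.496 = 0.9822
R_B = 0.9822 × 103 = 101 Ω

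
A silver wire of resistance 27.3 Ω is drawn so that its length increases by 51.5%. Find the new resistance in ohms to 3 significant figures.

k = 1 + 51.5/100 = 1.515; volume constant ⇒ A' = A/k, so R' = k²R.
R' = 2.295 × 27.3 = 62.7 Ω

62.7 Ω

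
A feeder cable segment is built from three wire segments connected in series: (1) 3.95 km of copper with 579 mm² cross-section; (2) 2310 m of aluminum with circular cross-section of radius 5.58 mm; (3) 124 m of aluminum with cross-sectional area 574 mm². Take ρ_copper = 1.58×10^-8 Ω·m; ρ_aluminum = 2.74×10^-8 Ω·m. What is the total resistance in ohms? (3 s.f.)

Seg 1: A = 579 mm² = 5.790e-04 m²
R_1 = (1.58×10^-8)(3950)/(5.790e-04) = 0.1078 Ω
Seg 2: A = πr² = π(5.5800e-03 m)² = 9.782e-05 m²
R_2 = (2.74×10^-8)(2310)/(9.782e-05) = 0.6471 Ω
Seg 3: A = 574 mm² = 5.740e-04 m²
R_3 = (2.74×10^-8)(124)/(5.740e-04) = 0.005919 Ω
R_total = R_1 + R_2 + R_3 = 0.761 Ω

0.761 Ω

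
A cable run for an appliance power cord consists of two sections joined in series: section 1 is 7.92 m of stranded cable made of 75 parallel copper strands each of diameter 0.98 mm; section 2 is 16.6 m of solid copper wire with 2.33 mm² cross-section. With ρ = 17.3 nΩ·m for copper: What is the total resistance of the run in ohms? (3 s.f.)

0.126 Ω

ρ = 17.3 nΩ·m = 1.73×10^-8 Ω·m
Section 1: A_strand = π(4.9000e-04)² = 7.543e-07 m²; R₁ = ρL/(N·A_s) = (1.73×10^-8)(7.92)/(75×7.543e-07) = 0.002422 Ω
Section 2: A = 2.33 mm² = 2.330e-06 m²
R₂ = (1.73×10^-8)(16.6)/(2.330e-06) = 0.1233 Ω
R = R₁ + R₂ = 0.126 Ω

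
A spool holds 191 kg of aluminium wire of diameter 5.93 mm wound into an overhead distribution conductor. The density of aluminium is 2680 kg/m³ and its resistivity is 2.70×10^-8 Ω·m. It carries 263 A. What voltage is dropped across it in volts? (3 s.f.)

663 V

A = π(d/2)² = π(2.9650e-03 m)² = 2.7618e-05 m²
L = m/(density·A) = 191/(2680×2.7618e-05) = 2580 m
R = ρL/A = (2.70×10^-8)(2580)/(2.7618e-05) = 2.523 Ω
V = IR = 263 × 2.523 = 663 V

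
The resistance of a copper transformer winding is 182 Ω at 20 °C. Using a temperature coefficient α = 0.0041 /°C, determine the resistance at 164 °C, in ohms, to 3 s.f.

289 Ω

ΔT = 164 − 20 = 144 °C
R = R₀(1 + αΔT) = 182 × (1 + 0.0041×144) = 182 × 1.59 = 289 Ω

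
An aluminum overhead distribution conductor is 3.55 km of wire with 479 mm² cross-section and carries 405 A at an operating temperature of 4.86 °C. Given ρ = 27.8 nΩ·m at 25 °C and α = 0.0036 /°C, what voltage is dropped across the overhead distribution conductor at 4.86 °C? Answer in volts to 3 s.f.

ρ = 27.8 nΩ·m = 2.78×10^-8 Ω·m
A = 479 mm² = 4.790e-04 m²
R₍25₎ = ρL/A = (2.78×10^-8)(3550)/(4.790e-04) = 0.206 Ω
R₍4.86₎ = R₍25₎(1 + αΔT) = 0.206 × (1 + 0.0036×-20.1) = 0.1911 Ω
V = IR = 405 × 0.1911 = 77.4 V

77.4 V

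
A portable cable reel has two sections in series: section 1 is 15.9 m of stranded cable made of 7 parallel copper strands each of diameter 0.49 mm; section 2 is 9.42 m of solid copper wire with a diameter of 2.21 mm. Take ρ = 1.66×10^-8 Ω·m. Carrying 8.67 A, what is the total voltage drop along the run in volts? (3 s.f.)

Section 1: A_strand = π(2.4500e-04)² = 1.886e-07 m²; R₁ = ρL/(N·A_s) = (1.66×10^-8)(15.9)/(7×1.886e-07) = 0.2 Ω
Section 2: A = π(d/2)² = π(1.1050e-03 m)² = 3.836e-06 m²
R₂ = (1.66×10^-8)(9.42)/(3.836e-06) = 0.04076 Ω
R = R₁ + R₂ = 0.2407 Ω
V = IR = 8.67 × 0.2407 = 2.09 V

2.09 V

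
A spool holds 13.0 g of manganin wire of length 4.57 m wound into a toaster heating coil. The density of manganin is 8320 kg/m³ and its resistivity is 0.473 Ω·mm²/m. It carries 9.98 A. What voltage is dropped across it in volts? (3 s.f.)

63.1 V

ρ = 0.473 Ω·mm²/m = 4.73×10^-7 Ω·m
A = m/(density·L) = 0.013/(8320×4.57) = 3.4190e-07 m²
R = ρL/A = (4.73×10^-7)(4.57)/(3.4190e-07) = 6.322 Ω
V = IR = 9.98 × 6.322 = 63.1 V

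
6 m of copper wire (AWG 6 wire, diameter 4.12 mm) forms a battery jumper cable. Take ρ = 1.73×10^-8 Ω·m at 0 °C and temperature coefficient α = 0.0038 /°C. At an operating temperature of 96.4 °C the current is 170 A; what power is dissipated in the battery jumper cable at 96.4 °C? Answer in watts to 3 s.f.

A = π(4.12/2 mm)² = π(2.0600e-03 m)² = 1.333e-05 m²
R₍0₎ = ρL/A = (1.73×10^-8)(6)/(1.333e-05) = 0.007786 Ω
R₍96.4₎ = R₍0₎(1 + αΔT) = 0.007786 × (1 + 0.0038×96.4) = 0.01064 Ω
P = I²R = (170)² × 0.01064 = 307 W

307 W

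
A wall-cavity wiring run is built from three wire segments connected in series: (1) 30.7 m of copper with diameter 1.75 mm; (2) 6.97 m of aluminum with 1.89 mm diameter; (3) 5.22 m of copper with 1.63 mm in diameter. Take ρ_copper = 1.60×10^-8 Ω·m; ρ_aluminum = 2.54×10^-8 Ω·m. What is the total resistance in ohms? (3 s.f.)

0.307 Ω

Seg 1: A = π(d/2)² = π(8.7500e-04 m)² = 2.405e-06 m²
R_1 = (1.60×10^-8)(30.7)/(2.405e-06) = 0.2042 Ω
Seg 2: A = π(d/2)² = π(9.4500e-04 m)² = 2.806e-06 m²
R_2 = (2.54×10^-8)(6.97)/(2.806e-06) = 0.0631 Ω
Seg 3: A = π(d/2)² = π(8.1500e-04 m)² = 2.087e-06 m²
R_3 = (1.60×10^-8)(5.22)/(2.087e-06) = 0.04002 Ω
R_total = R_1 + R_2 + R_3 = 0.307 Ω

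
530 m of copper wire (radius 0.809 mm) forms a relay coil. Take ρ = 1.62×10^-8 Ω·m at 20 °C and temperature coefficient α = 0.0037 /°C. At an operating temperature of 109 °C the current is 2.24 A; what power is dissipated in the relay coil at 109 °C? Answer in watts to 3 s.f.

A = πr² = π(8.0900e-04 m)² = 2.056e-06 m²
R₍20₎ = ρL/A = (1.62×10^-8)(530)/(2.056e-06) = 4.176 Ω
R₍109₎ = R₍20₎(1 + αΔT) = 4.176 × (1 + 0.0037×89) = 5.551 Ω
P = I²R = (2.24)² × 5.551 = 27.9 W

27.9 W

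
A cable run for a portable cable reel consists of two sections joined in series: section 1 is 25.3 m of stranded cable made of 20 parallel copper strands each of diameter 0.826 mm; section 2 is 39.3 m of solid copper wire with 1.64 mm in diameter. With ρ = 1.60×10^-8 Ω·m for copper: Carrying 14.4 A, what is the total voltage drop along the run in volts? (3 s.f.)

4.83 V

Section 1: A_strand = π(4.1300e-04)² = 5.359e-07 m²; R₁ = ρL/(N·A_s) = (1.60×10^-8)(25.3)/(20×5.359e-07) = 0.03777 Ω
Section 2: A = π(d/2)² = π(8.2000e-04 m)² = 2.112e-06 m²
R₂ = (1.60×10^-8)(39.3)/(2.112e-06) = 0.2977 Ω
R = R₁ + R₂ = 0.3354 Ω
V = IR = 14.4 × 0.3354 = 4.83 V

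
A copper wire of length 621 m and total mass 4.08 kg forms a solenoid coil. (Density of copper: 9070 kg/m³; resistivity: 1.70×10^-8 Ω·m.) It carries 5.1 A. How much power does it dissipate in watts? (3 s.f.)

379 W

A = m/(density·L) = 4.08/(9070×621) = 7.2437e-07 m²
R = ρL/A = (1.70×10^-8)(621)/(7.2437e-07) = 14.57 Ω
P = I²R = (5.1)² × 14.57 = 379 W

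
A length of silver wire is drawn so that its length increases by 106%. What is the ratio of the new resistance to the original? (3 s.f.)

4.24

k = 1 + 106/100 = 2.06; volume constant ⇒ A' = A/k, so R' = k²R.
Factor = 4.24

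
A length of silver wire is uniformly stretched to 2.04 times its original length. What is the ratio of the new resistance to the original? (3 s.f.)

4.16

Volume constant ⇒ A' = A/k with k = 2.04. R' = ρ(kL)/(A/k) = k²R.
Factor = 4.16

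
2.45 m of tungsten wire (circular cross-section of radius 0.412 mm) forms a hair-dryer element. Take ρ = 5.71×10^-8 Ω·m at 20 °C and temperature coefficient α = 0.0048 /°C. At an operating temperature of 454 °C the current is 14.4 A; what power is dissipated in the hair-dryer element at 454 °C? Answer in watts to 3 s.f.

168 W

A = πr² = π(4.1200e-04 m)² = 5.333e-07 m²
R₍20₎ = ρL/A = (5.71×10^-8)(2.45)/(5.333e-07) = 0.2623 Ω
R₍454₎ = R₍20₎(1 + αΔT) = 0.2623 × (1 + 0.0048×434) = 0.8088 Ω
P = I²R = (14.4)² × 0.8088 = 168 W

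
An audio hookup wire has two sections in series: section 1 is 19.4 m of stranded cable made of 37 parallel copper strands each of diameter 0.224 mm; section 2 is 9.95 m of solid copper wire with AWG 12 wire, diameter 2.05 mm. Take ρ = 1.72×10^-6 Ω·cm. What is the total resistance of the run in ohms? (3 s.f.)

0.281 Ω

ρ = 1.72×10^-6 Ω·cm = 1.72×10^-8 Ω·m
Section 1: A_strand = π(1.1200e-04)² = 3.941e-08 m²; R₁ = ρL/(N·A_s) = (1.72×10^-8)(19.4)/(37×3.941e-08) = 0.2288 Ω
Section 2: A = π(2.05/2 mm)² = π(1.0250e-03 m)² = 3.301e-06 m²
R₂ = (1.72×10^-8)(9.95)/(3.301e-06) = 0.05185 Ω
R = R₁ + R₂ = 0.281 Ω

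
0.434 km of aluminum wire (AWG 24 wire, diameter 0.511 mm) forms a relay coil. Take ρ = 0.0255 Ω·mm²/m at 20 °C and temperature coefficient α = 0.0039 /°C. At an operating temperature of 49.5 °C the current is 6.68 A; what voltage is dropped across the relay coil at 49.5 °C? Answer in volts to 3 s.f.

ρ = 0.0255 Ω·mm²/m = 2.55×10^-8 Ω·m
A = π(0.511/2 mm)² = π(2.5550e-04 m)² = 2.051e-07 m²
R₍20₎ = ρL/A = (2.55×10^-8)(434)/(2.051e-07) = 53.96 Ω
R₍49.5₎ = R₍20₎(1 + αΔT) = 53.96 × (1 + 0.0039×29.5) = 60.17 Ω
V = IR = 6.68 × 60.17 = 402 V

402 V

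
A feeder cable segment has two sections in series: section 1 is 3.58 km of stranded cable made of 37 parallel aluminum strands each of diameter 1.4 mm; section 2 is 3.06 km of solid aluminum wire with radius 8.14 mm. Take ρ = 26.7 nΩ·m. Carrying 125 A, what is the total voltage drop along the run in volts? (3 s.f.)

ρ = 26.7 nΩ·m = 2.67×10^-8 Ω·m
Section 1: A_strand = π(7.0000e-04)² = 1.539e-06 m²; R₁ = ρL/(N·A_s) = (2.67×10^-8)(3580)/(37×1.539e-06) = 1.678 Ω
Section 2: A = πr² = π(8.1400e-03 m)² = 2.082e-04 m²
R₂ = (2.67×10^-8)(3060)/(2.082e-04) = 0.3925 Ω
R = R₁ + R₂ = 2.071 Ω
V = IR = 125 × 2.071 = 259 V

259 V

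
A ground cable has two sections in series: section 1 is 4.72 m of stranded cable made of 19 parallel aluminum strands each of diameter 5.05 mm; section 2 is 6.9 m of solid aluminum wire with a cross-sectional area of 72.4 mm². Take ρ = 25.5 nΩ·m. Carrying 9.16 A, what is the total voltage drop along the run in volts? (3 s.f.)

ρ = 25.5 nΩ·m = 2.55×10^-8 Ω·m
Section 1: A_strand = π(2.5250e-03)² = 2.003e-05 m²; R₁ = ρL/(N·A_s) = (2.55×10^-8)(4.72)/(19×2.003e-05) = 3.163×10^-4 Ω
Section 2: A = 72.4 mm² = 7.240e-05 m²
R₂ = (2.55×10^-8)(6.9)/(7.240e-05) = 0.00243 Ω
R = R₁ + R₂ = 0.002747 Ω
V = IR = 9.16 × 0.002747 = 0.0252 V

0.0252 V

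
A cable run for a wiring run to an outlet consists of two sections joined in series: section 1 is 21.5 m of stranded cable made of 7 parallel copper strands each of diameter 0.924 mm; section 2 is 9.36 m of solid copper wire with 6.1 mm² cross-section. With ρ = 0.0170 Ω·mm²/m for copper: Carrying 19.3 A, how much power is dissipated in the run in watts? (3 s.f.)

ρ = 0.0170 Ω·mm²/m = 1.70×10^-8 Ω·m
Section 1: A_strand = π(4.6200e-04)² = 6.706e-07 m²; R₁ = ρL/(N·A_s) = (1.70×10^-8)(21.5)/(7×6.706e-07) = 0.07787 Ω
Section 2: A = 6.1 mm² = 6.100e-06 m²
R₂ = (1.70×10^-8)(9.36)/(6.100e-06) = 0.02609 Ω
R = R₁ + R₂ = 0.104 Ω
P = I²R = (19.3)² × 0.104 = 38.7 W

38.7 W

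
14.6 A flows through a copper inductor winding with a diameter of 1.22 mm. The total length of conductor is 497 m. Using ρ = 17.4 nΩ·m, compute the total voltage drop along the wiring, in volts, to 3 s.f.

ρ = 17.4 nΩ·m = 1.74×10^-8 Ω·m
A = π(d/2)² = π(6.1000e-04 m)² = 1.169e-06 m²
R = ρL/A = (1.74×10^-8)(497)/(1.169e-06) = 7.398 Ω
V = IR = 14.6 × 7.398 = 108 V

108 V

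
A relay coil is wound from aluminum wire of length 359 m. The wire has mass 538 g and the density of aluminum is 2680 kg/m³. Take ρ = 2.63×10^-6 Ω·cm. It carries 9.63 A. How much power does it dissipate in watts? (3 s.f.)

ρ = 2.63×10^-6 Ω·cm = 2.63×10^-8 Ω·m
A = m/(density·L) = 0.538/(2680×359) = 5.5918e-07 m²
R = ρL/A = (2.63×10^-8)(359)/(5.5918e-07) = 16.88 Ω
P = I²R = (9.63)² × 16.88 = 1570 W

1570 W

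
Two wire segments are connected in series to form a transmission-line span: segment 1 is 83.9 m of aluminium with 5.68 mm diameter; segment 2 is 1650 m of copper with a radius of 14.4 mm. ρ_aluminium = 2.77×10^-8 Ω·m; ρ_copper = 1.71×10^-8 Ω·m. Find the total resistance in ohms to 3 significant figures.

0.135 Ω

Segment 1: A = π(d/2)² = π(2.8400e-03 m)² = 2.534e-05 m²
R₁ = ρL/A = (2.77×10^-8)(83.9)/(2.534e-05) = 0.09172 Ω
Segment 2: A = πr² = π(1.4400e-02 m)² = 6.514e-04 m²
R₂ = (1.71×10^-8)(1650)/(6.514e-04) = 0.04331 Ω
R = R₁ + R₂ = 0.135 Ω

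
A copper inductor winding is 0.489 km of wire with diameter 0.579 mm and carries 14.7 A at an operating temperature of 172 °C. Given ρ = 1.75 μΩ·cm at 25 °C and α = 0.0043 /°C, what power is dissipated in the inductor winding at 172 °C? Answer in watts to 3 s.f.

11500 W

ρ = 1.75 μΩ·cm = 1.75×10^-8 Ω·m
A = π(d/2)² = π(2.8950e-04 m)² = 2.633e-07 m²
R₍25₎ = ρL/A = (1.75×10^-8)(489)/(2.633e-07) = 32.5 Ω
R₍172₎ = R₍25₎(1 + αΔT) = 32.5 × (1 + 0.0043×147) = 53.05 Ω
P = I²R = (14.7)² × 53.05 = 11500 W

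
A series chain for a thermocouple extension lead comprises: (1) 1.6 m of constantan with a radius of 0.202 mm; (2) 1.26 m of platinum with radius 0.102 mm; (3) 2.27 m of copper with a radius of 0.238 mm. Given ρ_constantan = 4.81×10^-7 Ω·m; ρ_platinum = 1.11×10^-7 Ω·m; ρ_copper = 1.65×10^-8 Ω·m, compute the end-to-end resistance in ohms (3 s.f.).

10.5 Ω

Seg 1: A = πr² = π(2.0200e-04 m)² = 1.282e-07 m²
R_1 = (4.81×10^-7)(1.6)/(1.282e-07) = 6.004 Ω
Seg 2: A = πr² = π(1.0200e-04 m)² = 3.269e-08 m²
R_2 = (1.11×10^-7)(1.26)/(3.269e-08) = 4.279 Ω
Seg 3: A = πr² = π(2.3800e-04 m)² = 1.780e-07 m²
R_3 = (1.65×10^-8)(2.27)/(1.780e-07) = 0.2105 Ω
R_total = R_1 + R_2 + R_3 = 10.5 Ω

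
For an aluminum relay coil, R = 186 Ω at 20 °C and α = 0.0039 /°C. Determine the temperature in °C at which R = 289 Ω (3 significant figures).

R = R₀(1 + α(T − T₀)) ⇒ T = T₀ + (R/R₀ − 1)/α
T = 20 + (289/186 − 1)/0.0039 = 20 + (0.5538)/0.0039 = 162 °C

162 °C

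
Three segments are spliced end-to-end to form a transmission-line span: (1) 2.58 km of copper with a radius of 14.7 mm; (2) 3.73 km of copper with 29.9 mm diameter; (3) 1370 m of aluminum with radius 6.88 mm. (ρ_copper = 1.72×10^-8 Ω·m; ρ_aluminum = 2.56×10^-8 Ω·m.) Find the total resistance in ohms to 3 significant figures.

0.393 Ω

Seg 1: A = πr² = π(1.4700e-02 m)² = 6.789e-04 m²
R_1 = (1.72×10^-8)(2580)/(6.789e-04) = 0.06537 Ω
Seg 2: A = π(d/2)² = π(1.4950e-02 m)² = 7.022e-04 m²
R_2 = (1.72×10^-8)(3730)/(7.022e-04) = 0.09137 Ω
Seg 3: A = πr² = π(6.8800e-03 m)² = 1.487e-04 m²
R_3 = (2.56×10^-8)(1370)/(1.487e-04) = 0.2358 Ω
R_total = R_1 + R_2 + R_3 = 0.393 Ω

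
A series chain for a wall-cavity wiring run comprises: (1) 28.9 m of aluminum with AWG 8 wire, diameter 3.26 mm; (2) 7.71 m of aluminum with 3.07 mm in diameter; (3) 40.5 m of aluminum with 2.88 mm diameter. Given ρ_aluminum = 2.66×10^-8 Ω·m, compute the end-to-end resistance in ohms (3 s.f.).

0.285 Ω

Seg 1: A = π(3.26/2 mm)² = π(1.6300e-03 m)² = 8.347e-06 m²
R_1 = (2.66×10^-8)(28.9)/(8.347e-06) = 0.0921 Ω
Seg 2: A = π(d/2)² = π(1.5350e-03 m)² = 7.402e-06 m²
R_2 = (2.66×10^-8)(7.71)/(7.402e-06) = 0.02771 Ω
Seg 3: A = π(d/2)² = π(1.4400e-03 m)² = 6.514e-06 m²
R_3 = (2.66×10^-8)(40.5)/(6.514e-06) = 0.1654 Ω
R_total = R_1 + R_2 + R_3 = 0.285 Ω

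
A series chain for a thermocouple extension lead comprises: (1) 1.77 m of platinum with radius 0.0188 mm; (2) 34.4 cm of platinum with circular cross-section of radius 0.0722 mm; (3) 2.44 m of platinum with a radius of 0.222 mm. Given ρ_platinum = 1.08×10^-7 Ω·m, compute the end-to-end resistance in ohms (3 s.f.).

176 Ω

Seg 1: A = πr² = π(1.8800e-05 m)² = 1.110e-09 m²
R_1 = (1.08×10^-7)(1.77)/(1.110e-09) = 172.2 Ω
Seg 2: A = πr² = π(7.2200e-05 m)² = 1.638e-08 m²
R_2 = (1.08×10^-7)(0.344)/(1.638e-08) = 2.269 Ω
Seg 3: A = πr² = π(2.2200e-04 m)² = 1.548e-07 m²
R_3 = (1.08×10^-7)(2.44)/(1.548e-07) = 1.702 Ω
R_total = R_1 + R_2 + R_3 = 176 Ω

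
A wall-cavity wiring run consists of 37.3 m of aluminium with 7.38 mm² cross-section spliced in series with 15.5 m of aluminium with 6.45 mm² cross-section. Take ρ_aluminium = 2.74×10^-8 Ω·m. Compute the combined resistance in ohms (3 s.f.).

0.204 Ω

Segment 1: A = 7.38 mm² = 7.380e-06 m²
R₁ = ρL/A = (2.74×10^-8)(37.3)/(7.380e-06) = 0.1385 Ω
Segment 2: A = 6.45 mm² = 6.450e-06 m²
R₂ = (2.74×10^-8)(15.5)/(6.450e-06) = 0.06584 Ω
R = R₁ + R₂ = 0.204 Ω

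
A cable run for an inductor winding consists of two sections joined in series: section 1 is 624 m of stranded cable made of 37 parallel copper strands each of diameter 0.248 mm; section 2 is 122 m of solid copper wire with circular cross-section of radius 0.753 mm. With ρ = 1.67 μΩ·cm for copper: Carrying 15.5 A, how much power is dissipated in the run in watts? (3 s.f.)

1680 W

ρ = 1.67 μΩ·cm = 1.67×10^-8 Ω·m
Section 1: A_strand = π(1.2400e-04)² = 4.831e-08 m²; R₁ = ρL/(N·A_s) = (1.67×10^-8)(624)/(37×4.831e-08) = 5.831 Ω
Section 2: A = πr² = π(7.5300e-04 m)² = 1.781e-06 m²
R₂ = (1.67×10^-8)(122)/(1.781e-06) = 1.144 Ω
R = R₁ + R₂ = 6.974 Ω
P = I²R = (15.5)² × 6.974 = 1680 W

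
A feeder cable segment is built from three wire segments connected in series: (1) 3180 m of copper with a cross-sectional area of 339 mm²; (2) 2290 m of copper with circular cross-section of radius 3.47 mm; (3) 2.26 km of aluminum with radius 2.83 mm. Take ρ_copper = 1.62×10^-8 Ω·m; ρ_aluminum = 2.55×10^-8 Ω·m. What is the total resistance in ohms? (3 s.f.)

3.42 Ω

Seg 1: A = 339 mm² = 3.390e-04 m²
R_1 = (1.62×10^-8)(3180)/(3.390e-04) = 0.152 Ω
Seg 2: A = πr² = π(3.4700e-03 m)² = 3.783e-05 m²
R_2 = (1.62×10^-8)(2290)/(3.783e-05) = 0.9807 Ω
Seg 3: A = πr² = π(2.8300e-03 m)² = 2.516e-05 m²
R_3 = (2.55×10^-8)(2260)/(2.516e-05) = 2.29 Ω
R_total = R_1 + R_2 + R_3 = 3.42 Ω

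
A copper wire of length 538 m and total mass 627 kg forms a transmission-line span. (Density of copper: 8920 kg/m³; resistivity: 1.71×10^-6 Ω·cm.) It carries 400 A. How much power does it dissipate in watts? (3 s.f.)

ρ = 1.71×10^-6 Ω·cm = 1.71×10^-8 Ω·m
A = m/(density·L) = 627/(8920×538) = 1.3065e-04 m²
R = ρL/A = (1.71×10^-8)(538)/(1.3065e-04) = 0.07041 Ω
P = I²R = (400)² × 0.07041 = 11300 W

11300 W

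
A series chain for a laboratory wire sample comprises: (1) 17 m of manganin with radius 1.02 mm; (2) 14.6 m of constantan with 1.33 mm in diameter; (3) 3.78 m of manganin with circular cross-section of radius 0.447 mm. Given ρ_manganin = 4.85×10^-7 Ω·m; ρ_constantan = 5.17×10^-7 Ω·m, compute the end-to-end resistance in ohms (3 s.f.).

10.9 Ω

Seg 1: A = πr² = π(1.0200e-03 m)² = 3.269e-06 m²
R_1 = (4.85×10^-7)(17)/(3.269e-06) = 2.523 Ω
Seg 2: A = π(d/2)² = π(6.6500e-04 m)² = 1.389e-06 m²
R_2 = (5.17×10^-7)(14.6)/(1.389e-06) = 5.433 Ω
Seg 3: A = πr² = π(4.4700e-04 m)² = 6.277e-07 m²
R_3 = (4.85×10^-7)(3.78)/(6.277e-07) = 2.921 Ω
R_total = R_1 + R_2 + R_3 = 10.9 Ω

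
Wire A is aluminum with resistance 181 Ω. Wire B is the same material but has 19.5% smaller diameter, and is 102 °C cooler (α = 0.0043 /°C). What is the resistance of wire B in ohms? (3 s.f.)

157 Ω

R ∝ ρL/d² with ρ ∝ (1+αΔT), so R_B/R_A = (1 − 19.5/100)⁻² × (1 − 0.0043×102)
= 1.543 × 0.5614 = 0.8663
R_B = 0.8663 × 181 = 157 Ω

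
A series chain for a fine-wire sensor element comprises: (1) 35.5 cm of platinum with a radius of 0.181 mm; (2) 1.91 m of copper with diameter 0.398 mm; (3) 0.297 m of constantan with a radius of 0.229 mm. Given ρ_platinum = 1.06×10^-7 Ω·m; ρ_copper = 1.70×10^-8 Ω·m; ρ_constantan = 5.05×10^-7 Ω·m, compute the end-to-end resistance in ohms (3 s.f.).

Seg 1: A = πr² = π(1.8100e-04 m)² = 1.029e-07 m²
R_1 = (1.06×10^-7)(0.355)/(1.029e-07) = 0.3656 Ω
Seg 2: A = π(d/2)² = π(1.9900e-04 m)² = 1.244e-07 m²
R_2 = (1.70×10^-8)(1.91)/(1.244e-07) = 0.261 Ω
Seg 3: A = πr² = π(2.2900e-04 m)² = 1.647e-07 m²
R_3 = (5.05×10^-7)(0.297)/(1.647e-07) = 0.9104 Ω
R_total = R_1 + R_2 + R_3 = 1.54 Ω

1.54 Ω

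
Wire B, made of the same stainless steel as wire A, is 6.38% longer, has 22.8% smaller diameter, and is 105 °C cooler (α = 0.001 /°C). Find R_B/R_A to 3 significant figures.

1.60

R ∝ ρL/d² with ρ ∝ (1+αΔT), so R_B/R_A = (1 + 6.38/100) × (1 − 22.8/100)⁻² × (1 − 0.001×105)
= 1.064 × 1.678 × 0.895 = 1.60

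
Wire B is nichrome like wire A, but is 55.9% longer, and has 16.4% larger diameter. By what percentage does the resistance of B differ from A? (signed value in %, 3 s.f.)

15.1%

R ∝ L/d², so R_B/R_A = (1 + 55.9/100) × (1 + 16.4/100)⁻²
= 1.559 × 0.7381 = 1.151
(R_B − R_A)/R_A = 1.151 − 1 = 15.1%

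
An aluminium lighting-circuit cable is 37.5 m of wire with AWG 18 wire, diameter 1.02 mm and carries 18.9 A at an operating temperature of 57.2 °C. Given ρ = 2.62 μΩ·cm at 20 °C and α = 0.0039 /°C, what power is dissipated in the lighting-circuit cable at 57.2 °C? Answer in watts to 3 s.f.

ρ = 2.62 μΩ·cm = 2.62×10^-8 Ω·m
A = π(1.02/2 mm)² = π(5.1000e-04 m)² = 8.171e-07 m²
R₍20₎ = ρL/A = (2.62×10^-8)(37.5)/(8.171e-07) = 1.202 Ω
R₍57.2₎ = R₍20₎(1 + αΔT) = 1.202 × (1 + 0.0039×37.2) = 1.377 Ω
P = I²R = (18.9)² × 1.377 = 492 W

492 W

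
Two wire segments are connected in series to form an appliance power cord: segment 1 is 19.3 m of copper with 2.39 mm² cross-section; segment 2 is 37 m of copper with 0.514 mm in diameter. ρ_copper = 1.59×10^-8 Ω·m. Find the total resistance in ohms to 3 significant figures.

Segment 1: A = 2.39 mm² = 2.390e-06 m²
R₁ = ρL/A = (1.59×10^-8)(19.3)/(2.390e-06) = 0.1284 Ω
Segment 2: A = π(d/2)² = π(2.5700e-04 m)² = 2.075e-07 m²
R₂ = (1.59×10^-8)(37)/(2.075e-07) = 2.835 Ω
R = R₁ + R₂ = 2.96 Ω

2.96 Ω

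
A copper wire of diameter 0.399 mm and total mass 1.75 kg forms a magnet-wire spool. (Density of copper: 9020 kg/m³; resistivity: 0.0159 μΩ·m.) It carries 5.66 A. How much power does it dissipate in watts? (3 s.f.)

6320 W

ρ = 0.0159 μΩ·m = 1.59×10^-8 Ω·m
A = π(d/2)² = π(1.9950e-04 m)² = 1.2504e-07 m²
L = m/(density·A) = 1.75/(9020×1.2504e-07) = 1552 m
R = ρL/A = (1.59×10^-8)(1552)/(1.2504e-07) = 197.3 Ω
P = I²R = (5.66)² × 197.3 = 6320 W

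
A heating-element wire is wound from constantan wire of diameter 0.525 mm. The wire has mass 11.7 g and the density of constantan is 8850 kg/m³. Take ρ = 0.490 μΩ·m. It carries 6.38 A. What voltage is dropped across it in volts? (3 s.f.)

88.2 V

ρ = 0.490 μΩ·m = 4.90×10^-7 Ω·m
A = π(d/2)² = π(2.6250e-04 m)² = 2.1648e-07 m²
L = m/(density·A) = 0.0117/(8850×2.1648e-07) = 6.107 m
R = ρL/A = (4.90×10^-7)(6.107)/(2.1648e-07) = 13.82 Ω
V = IR = 6.38 × 13.82 = 88.2 V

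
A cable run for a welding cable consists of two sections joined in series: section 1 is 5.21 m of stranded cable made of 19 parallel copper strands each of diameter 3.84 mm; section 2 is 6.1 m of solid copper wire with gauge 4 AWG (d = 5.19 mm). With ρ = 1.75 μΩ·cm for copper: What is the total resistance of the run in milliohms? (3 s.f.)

5.46 mΩ

ρ = 1.75 μΩ·cm = 1.75×10^-8 Ω·m
Section 1: A_strand = π(1.9200e-03)² = 1.158e-05 m²; R₁ = ρL/(N·A_s) = (1.75×10^-8)(5.21)/(19×1.158e-05) = 4.144×10^-4 Ω
Section 2: A = π(5.19/2 mm)² = π(2.5950e-03 m)² = 2.116e-05 m²
R₂ = (1.75×10^-8)(6.1)/(2.116e-05) = 0.005046 Ω
R = R₁ + R₂ = 5.46 mΩ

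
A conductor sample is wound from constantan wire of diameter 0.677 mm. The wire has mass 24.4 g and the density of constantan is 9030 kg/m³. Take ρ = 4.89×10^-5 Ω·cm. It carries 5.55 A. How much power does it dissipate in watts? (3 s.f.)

314 W

ρ = 4.89×10^-5 Ω·cm = 4.89×10^-7 Ω·m
A = π(d/2)² = π(3.3850e-04 m)² = 3.5997e-07 m²
L = m/(density·A) = 0.0244/(9030×3.5997e-07) = 7.506 m
R = ρL/A = (4.89×10^-7)(7.506)/(3.5997e-07) = 10.2 Ω
P = I²R = (5.55)² × 10.2 = 314 W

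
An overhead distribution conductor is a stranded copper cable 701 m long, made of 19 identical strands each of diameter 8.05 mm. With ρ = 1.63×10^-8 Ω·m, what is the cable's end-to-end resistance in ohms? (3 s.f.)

0.0118 Ω

A_strand = π(4.0250e-03 m)² = 5.090e-05 m²
R_strand = ρL/A = (1.63×10^-8)(701)/(5.090e-05) = 0.2245 Ω
R_total = R_strand/N = 0.2245/19 = 0.0118 Ω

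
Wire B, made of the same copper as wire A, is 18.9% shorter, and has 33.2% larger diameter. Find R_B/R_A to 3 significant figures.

0.457

R ∝ L/d², so R_B/R_A = (1 − 18.9/100) × (1 + 33.2/100)⁻²
= 0.811 × 0.5636 = 0.457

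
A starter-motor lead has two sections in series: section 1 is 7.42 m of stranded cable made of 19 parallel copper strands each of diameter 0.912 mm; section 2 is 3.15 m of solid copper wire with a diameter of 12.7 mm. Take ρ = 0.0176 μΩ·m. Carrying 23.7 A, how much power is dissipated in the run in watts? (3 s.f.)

ρ = 0.0176 μΩ·m = 1.76×10^-8 Ω·m
Section 1: A_strand = π(4.5600e-04)² = 6.533e-07 m²; R₁ = ρL/(N·A_s) = (1.76×10^-8)(7.42)/(19×6.533e-07) = 0.01052 Ω
Section 2: A = π(d/2)² = π(6.3500e-03 m)² = 1.267e-04 m²
R₂ = (1.76×10^-8)(3.15)/(1.267e-04) = 4.376×10^-4 Ω
R = R₁ + R₂ = 0.01096 Ω
P = I²R = (23.7)² × 0.01096 = 6.16 W

6.16 W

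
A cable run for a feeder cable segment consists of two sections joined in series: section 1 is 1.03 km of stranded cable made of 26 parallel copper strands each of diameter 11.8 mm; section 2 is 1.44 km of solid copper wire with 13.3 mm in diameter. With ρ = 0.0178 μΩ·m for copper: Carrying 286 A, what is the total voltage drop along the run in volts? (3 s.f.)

ρ = 0.0178 μΩ·m = 1.78×10^-8 Ω·m
Section 1: A_strand = π(5.9000e-03)² = 1.094e-04 m²; R₁ = ρL/(N·A_s) = (1.78×10^-8)(1030)/(26×1.094e-04) = 0.006448 Ω
Section 2: A = π(d/2)² = π(6.6500e-03 m)² = 1.389e-04 m²
R₂ = (1.78×10^-8)(1440)/(1.389e-04) = 0.1845 Ω
R = R₁ + R₂ = 0.1909 Ω
V = IR = 286 × 0.1909 = 54.6 V

54.6 V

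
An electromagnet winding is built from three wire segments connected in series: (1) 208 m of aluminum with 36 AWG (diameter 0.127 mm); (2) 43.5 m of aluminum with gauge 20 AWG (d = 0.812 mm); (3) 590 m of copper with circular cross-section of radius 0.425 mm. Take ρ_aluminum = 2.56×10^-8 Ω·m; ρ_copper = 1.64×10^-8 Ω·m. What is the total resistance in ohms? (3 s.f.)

440 Ω

Seg 1: A = π(0.127/2 mm)² = π(6.3500e-05 m)² = 1.267e-08 m²
R_1 = (2.56×10^-8)(208)/(1.267e-08) = 420.3 Ω
Seg 2: A = π(0.812/2 mm)² = π(4.0600e-04 m)² = 5.178e-07 m²
R_2 = (2.56×10^-8)(43.5)/(5.178e-07) = 2.15 Ω
Seg 3: A = πr² = π(4.2500e-04 m)² = 5.675e-07 m²
R_3 = (1.64×10^-8)(590)/(5.675e-07) = 17.05 Ω
R_total = R_1 + R_2 + R_3 = 440 Ω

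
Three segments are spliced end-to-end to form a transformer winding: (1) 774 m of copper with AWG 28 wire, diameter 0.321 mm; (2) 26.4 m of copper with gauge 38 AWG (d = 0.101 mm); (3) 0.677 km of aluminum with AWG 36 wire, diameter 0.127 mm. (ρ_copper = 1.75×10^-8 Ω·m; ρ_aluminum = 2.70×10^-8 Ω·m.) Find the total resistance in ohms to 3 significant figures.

Seg 1: A = π(0.321/2 mm)² = π(1.6050e-04 m)² = 8.093e-08 m²
R_1 = (1.75×10^-8)(774)/(8.093e-08) = 167.4 Ω
Seg 2: A = π(0.101/2 mm)² = π(5.0500e-05 m)² = 8.012e-09 m²
R_2 = (1.75×10^-8)(26.4)/(8.012e-09) = 57.66 Ω
Seg 3: A = π(0.127/2 mm)² = π(6.3500e-05 m)² = 1.267e-08 m²
R_3 = (2.70×10^-8)(677)/(1.267e-08) = 1443 Ω
R_total = R_1 + R_2 + R_3 = 1670 Ω

1670 Ω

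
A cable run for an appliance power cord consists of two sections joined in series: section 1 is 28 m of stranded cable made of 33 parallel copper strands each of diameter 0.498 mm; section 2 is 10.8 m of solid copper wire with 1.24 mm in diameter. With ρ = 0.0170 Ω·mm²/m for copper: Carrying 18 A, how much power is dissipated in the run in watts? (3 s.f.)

ρ = 0.0170 Ω·mm²/m = 1.70×10^-8 Ω·m
Section 1: A_strand = π(2.4900e-04)² = 1.948e-07 m²; R₁ = ρL/(N·A_s) = (1.70×10^-8)(28)/(33×1.948e-07) = 0.07405 Ω
Section 2: A = π(d/2)² = π(6.2000e-04 m)² = 1.208e-06 m²
R₂ = (1.70×10^-8)(10.8)/(1.208e-06) = 0.152 Ω
R = R₁ + R₂ = 0.2261 Ω
P = I²R = (18)² × 0.2261 = 73.3 W

73.3 W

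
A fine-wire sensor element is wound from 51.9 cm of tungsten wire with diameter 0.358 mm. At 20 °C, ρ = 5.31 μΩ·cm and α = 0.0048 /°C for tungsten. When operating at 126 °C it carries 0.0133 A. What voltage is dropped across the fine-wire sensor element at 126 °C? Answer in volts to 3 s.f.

ρ = 5.31 μΩ·cm = 5.31×10^-8 Ω·m
A = π(d/2)² = π(1.7900e-04 m)² = 1.007e-07 m²
R₍20₎ = ρL/A = (5.31×10^-8)(0.519)/(1.007e-07) = 0.2738 Ω
R₍126₎ = R₍20₎(1 + αΔT) = 0.2738 × (1 + 0.0048×106) = 0.4131 Ω
V = IR = 0.0133 × 0.4131 = 0.00549 V

0.00549 V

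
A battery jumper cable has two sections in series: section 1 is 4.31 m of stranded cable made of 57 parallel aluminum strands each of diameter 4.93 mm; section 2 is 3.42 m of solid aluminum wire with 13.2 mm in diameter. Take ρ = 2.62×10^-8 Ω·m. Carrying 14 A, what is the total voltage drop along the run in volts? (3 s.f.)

0.0106 V

Section 1: A_strand = π(2.4650e-03)² = 1.909e-05 m²; R₁ = ρL/(N·A_s) = (2.62×10^-8)(4.31)/(57×1.909e-05) = 1.038×10^-4 Ω
Section 2: A = π(d/2)² = π(6.6000e-03 m)² = 1.368e-04 m²
R₂ = (2.62×10^-8)(3.42)/(1.368e-04) = 6.548×10^-4 Ω
R = R₁ + R₂ = 7.586×10^-4 Ω
V = IR = 14 × 7.586×10^-4 = 0.0106 V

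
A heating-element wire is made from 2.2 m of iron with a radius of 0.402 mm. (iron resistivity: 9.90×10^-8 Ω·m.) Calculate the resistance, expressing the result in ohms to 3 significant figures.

A = πr² = π(4.0200e-04 m)² = 5.077e-07 m²
R = ρL/A = (9.90×10^-8)(2.2 m)/(5.077e-07 m²) = 0.429 Ω

0.429 Ω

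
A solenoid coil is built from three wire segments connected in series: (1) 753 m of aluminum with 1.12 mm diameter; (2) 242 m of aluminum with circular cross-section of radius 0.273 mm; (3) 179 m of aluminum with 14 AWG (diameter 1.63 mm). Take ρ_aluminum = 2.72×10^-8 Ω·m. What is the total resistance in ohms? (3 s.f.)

51.2 Ω

Seg 1: A = π(d/2)² = π(5.6000e-04 m)² = 9.852e-07 m²
R_1 = (2.72×10^-8)(753)/(9.852e-07) = 20.79 Ω
Seg 2: A = πr² = π(2.7300e-04 m)² = 2.341e-07 m²
R_2 = (2.72×10^-8)(242)/(2.341e-07) = 28.11 Ω
Seg 3: A = π(1.63/2 mm)² = π(8.1500e-04 m)² = 2.087e-06 m²
R_3 = (2.72×10^-8)(179)/(2.087e-06) = 2.333 Ω
R_total = R_1 + R_2 + R_3 = 51.2 Ω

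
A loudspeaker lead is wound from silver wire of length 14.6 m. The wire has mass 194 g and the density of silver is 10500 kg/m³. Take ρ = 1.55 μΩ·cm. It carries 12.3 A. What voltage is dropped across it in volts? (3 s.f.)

ρ = 1.55 μΩ·cm = 1.55×10^-8 Ω·m
A = m/(density·L) = 0.194/(10500×14.6) = 1.2655e-06 m²
R = ρL/A = (1.55×10^-8)(14.6)/(1.2655e-06) = 0.1788 Ω
V = IR = 12.3 × 0.1788 = 2.20 V

2.20 V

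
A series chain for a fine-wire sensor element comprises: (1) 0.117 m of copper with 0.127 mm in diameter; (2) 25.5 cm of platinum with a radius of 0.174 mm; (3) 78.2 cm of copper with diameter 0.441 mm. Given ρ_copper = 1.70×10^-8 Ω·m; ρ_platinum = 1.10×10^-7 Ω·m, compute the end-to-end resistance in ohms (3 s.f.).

Seg 1: A = π(d/2)² = π(6.3500e-05 m)² = 1.267e-08 m²
R_1 = (1.70×10^-8)(0.117)/(1.267e-08) = 0.157 Ω
Seg 2: A = πr² = π(1.7400e-04 m)² = 9.511e-08 m²
R_2 = (1.10×10^-7)(0.255)/(9.511e-08) = 0.2949 Ω
Seg 3: A = π(d/2)² = π(2.2050e-04 m)² = 1.527e-07 m²
R_3 = (1.70×10^-8)(0.782)/(1.527e-07) = 0.08703 Ω
R_total = R_1 + R_2 + R_3 = 0.539 Ω

0.539 Ω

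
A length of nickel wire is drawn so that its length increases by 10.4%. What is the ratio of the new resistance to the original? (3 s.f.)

1.22

k = 1 + 10.4/100 = 1.104; volume constant ⇒ A' = A/k, so R' = k²R.
Factor = 1.22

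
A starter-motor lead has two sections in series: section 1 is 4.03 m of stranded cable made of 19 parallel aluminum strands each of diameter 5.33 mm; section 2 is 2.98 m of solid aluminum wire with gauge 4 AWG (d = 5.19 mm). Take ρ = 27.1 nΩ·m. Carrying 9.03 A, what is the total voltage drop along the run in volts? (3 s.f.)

ρ = 27.1 nΩ·m = 2.71×10^-8 Ω·m
Section 1: A_strand = π(2.6650e-03)² = 2.231e-05 m²; R₁ = ρL/(N·A_s) = (2.71×10^-8)(4.03)/(19×2.231e-05) = 2.576×10^-4 Ω
Section 2: A = π(5.19/2 mm)² = π(2.5950e-03 m)² = 2.116e-05 m²
R₂ = (2.71×10^-8)(2.98)/(2.116e-05) = 0.003817 Ω
R = R₁ + R₂ = 0.004075 Ω
V = IR = 9.03 × 0.004075 = 0.0368 V

0.0368 V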